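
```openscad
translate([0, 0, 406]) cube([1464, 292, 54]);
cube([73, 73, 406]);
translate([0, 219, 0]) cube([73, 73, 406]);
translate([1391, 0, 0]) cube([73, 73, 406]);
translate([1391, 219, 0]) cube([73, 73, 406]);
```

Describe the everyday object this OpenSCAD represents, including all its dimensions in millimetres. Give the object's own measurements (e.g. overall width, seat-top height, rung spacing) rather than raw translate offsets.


A long wooden bench with a 1464 mm (x) × 292 mm (y) seat, 54 mm thick, its top surface 460 mm above the floor. Four 73 mm square legs at the seat corners, flush with the edges, run from z = 0 to the seat underside.


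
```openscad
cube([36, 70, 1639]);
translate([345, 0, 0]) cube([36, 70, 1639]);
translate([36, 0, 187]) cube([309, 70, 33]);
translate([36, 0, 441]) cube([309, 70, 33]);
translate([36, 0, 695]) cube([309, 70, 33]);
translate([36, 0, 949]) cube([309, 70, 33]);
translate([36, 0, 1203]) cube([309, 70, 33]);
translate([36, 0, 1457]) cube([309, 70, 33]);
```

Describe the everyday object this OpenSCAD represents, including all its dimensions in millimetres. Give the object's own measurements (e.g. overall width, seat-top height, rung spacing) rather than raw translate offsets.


A straight ladder. Two 36×70 mm vertical rails, 1639 mm tall, stand 381 mm apart (outside-to-outside) with their front faces coplanar on the −y side. 6 rungs, each 70 mm deep and 33 mm tall, span between the inner faces of the rails, front faces flush with the rails. The lowest rung's underside is at z = 187 mm and rungs are spaced 254 mm apart (underside to underside).


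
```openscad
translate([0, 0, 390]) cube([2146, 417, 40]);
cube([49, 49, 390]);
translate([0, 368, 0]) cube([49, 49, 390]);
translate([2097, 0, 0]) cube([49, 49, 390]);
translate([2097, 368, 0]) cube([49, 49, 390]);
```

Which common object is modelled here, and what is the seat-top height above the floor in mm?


A bench. The seat-top height is 430 mm.

A long slab on four corner posts — a bench. The slab sits at z = 390 with thickness 40, so the top is 390 + 40 = 430 mm.


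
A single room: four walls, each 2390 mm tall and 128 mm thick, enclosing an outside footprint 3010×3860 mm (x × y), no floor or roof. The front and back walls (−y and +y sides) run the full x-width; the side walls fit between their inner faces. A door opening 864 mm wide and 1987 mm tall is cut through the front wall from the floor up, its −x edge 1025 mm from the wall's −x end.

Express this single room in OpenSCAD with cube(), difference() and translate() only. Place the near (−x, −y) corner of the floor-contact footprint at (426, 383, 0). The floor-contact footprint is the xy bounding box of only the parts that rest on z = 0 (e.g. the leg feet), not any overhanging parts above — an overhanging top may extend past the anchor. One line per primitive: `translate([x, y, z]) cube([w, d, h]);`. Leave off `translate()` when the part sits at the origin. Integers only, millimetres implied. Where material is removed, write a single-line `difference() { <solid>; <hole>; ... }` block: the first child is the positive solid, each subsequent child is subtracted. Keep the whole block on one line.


difference() { translate([426, 383, 0]) cube([3010, 128, 2390]); translate([1451, 383, 0]) cube([864, 128, 1987]); }
translate([426, 4115, 0]) cube([3010, 128, 2390]);
translate([426, 511, 0]) cube([128, 3604, 2390]);
translate([3308, 511, 0]) cube([128, 3604, 2390]);


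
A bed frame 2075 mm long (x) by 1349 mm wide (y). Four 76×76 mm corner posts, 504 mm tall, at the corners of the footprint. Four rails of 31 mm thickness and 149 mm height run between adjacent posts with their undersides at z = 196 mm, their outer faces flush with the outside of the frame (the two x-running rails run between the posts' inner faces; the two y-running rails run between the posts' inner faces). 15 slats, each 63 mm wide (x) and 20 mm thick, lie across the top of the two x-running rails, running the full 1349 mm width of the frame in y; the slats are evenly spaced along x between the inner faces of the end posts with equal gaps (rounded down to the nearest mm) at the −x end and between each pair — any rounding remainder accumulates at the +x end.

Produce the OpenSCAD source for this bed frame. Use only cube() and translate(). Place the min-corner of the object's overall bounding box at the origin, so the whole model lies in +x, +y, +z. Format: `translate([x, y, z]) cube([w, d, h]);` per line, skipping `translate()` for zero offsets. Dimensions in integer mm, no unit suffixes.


cube([76, 76, 504]);
translate([0, 1273, 0]) cube([76, 76, 504]);
translate([1999, 0, 0]) cube([76, 76, 504]);
translate([1999, 1273, 0]) cube([76, 76, 504]);
translate([76, 0, 196]) cube([1923, 31, 149]);
translate([76, 1318, 196]) cube([1923, 31, 149]);
translate([0, 76, 196]) cube([31, 1197, 149]);
translate([2044, 76, 196]) cube([31, 1197, 149]);
translate([137, 0, 345]) cube([63, 1349, 20]);
translate([261, 0, 345]) cube([63, 1349, 20]);
translate([385, 0, 345]) cube([63, 1349, 20]);
translate([509, 0, 345]) cube([63, 1349, 20]);
translate([633, 0, 345]) cube([63, 1349, 20]);
translate([757, 0, 345]) cube([63, 1349, 20]);
translate([881, 0, 345]) cube([63, 1349, 20]);
translate([1005, 0, 345]) cube([63, 1349, 20]);
translate([1129, 0, 345]) cube([63, 1349, 20]);
translate([1253, 0, 345]) cube([63, 1349, 20]);
translate([1377, 0, 345]) cube([63, 1349, 20]);
translate([1501, 0, 345]) cube([63, 1349, 20]);
translate([1625, 0, 345]) cube([63, 1349, 20]);
translate([1749, 0, 345]) cube([63, 1349, 20]);
translate([1873, 0, 345]) cube([63, 1349, 20]);


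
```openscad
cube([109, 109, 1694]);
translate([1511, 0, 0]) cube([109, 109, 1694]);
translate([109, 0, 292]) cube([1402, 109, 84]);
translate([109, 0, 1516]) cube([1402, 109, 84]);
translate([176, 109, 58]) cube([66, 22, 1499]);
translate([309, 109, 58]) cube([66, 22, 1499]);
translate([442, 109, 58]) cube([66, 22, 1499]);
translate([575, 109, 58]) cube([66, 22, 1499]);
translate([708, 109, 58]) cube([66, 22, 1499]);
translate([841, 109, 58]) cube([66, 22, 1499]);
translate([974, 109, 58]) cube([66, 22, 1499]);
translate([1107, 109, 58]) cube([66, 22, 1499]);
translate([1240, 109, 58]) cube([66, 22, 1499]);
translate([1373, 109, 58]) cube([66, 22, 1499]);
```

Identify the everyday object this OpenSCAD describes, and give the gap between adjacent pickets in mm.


A fence section. The picket gap is 67 mm.

Two posts, two rails, 10 pickets — a fence section. Span 1402 mm holds 10 pickets of 66 mm with 11 equal gaps: ⌊(1402 − 10·66) / 11⌋ = 67 mm.


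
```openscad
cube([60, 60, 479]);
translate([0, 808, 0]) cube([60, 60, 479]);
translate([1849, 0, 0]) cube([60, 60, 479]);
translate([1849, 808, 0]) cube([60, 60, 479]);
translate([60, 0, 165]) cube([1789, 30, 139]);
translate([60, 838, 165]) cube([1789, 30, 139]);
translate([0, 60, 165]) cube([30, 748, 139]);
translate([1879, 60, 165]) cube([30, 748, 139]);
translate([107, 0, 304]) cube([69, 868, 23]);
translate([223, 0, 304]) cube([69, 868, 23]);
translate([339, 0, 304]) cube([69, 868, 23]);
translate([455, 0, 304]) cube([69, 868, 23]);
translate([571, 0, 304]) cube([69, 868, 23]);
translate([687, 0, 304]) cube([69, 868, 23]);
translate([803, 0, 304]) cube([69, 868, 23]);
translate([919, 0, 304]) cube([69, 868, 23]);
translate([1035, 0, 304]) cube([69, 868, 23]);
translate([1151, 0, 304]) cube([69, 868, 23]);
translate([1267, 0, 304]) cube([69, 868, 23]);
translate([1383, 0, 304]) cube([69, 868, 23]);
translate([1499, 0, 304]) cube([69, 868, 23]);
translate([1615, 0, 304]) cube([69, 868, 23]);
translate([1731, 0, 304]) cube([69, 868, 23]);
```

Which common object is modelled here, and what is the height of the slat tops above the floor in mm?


A bed frame. The slat-top height is 327 mm.

Four posts, four rails, and a row of slats — a bed frame. Slats sit on the rails at z = 165 + 139 = 304; with slat thickness 23, the top is 327 mm.


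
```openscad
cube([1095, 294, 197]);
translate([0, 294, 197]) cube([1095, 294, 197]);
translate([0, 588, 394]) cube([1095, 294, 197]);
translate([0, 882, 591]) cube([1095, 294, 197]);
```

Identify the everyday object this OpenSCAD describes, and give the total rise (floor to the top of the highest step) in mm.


A staircase. The total rise is 788 mm.

4 identical blocks, each offset up and back from the previous — a staircase. Each step is 197 mm tall and there are 4 of them, so the total rise is 4 × 197 = 788 mm.


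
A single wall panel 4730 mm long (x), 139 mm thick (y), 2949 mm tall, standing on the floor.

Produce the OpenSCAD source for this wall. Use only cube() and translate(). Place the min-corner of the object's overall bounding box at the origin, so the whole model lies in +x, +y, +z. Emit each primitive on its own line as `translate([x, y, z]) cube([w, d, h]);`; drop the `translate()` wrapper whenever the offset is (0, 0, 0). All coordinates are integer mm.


cube([4730, 139, 2949]);


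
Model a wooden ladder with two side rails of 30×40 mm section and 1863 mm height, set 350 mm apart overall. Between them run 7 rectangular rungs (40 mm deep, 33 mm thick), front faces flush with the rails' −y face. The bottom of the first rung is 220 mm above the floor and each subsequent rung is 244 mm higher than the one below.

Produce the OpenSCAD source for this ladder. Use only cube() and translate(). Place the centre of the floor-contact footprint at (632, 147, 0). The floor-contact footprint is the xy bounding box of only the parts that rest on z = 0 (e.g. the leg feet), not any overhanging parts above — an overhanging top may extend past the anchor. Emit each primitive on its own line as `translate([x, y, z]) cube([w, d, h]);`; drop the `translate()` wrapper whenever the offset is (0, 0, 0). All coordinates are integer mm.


translate([457, 127, 0]) cube([30, 40, 1863]);
translate([777, 127, 0]) cube([30, 40, 1863]);
translate([487, 127, 220]) cube([290, 40, 33]);
translate([487, 127, 464]) cube([290, 40, 33]);
translate([487, 127, 708]) cube([290, 40, 33]);
translate([487, 127, 952]) cube([290, 40, 33]);
translate([487, 127, 1196]) cube([290, 40, 33]);
translate([487, 127, 1440]) cube([290, 40, 33]);
translate([487, 127, 1684]) cube([290, 40, 33]);


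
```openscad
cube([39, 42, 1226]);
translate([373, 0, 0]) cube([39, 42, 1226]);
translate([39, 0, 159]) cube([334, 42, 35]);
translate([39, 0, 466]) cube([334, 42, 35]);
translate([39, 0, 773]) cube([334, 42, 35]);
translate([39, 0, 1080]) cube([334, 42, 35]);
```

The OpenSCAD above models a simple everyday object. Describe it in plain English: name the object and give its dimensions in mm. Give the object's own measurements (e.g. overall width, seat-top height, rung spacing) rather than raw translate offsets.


A straight ladder. Two 39×42 mm vertical rails, 1226 mm tall, stand 412 mm apart (outside-to-outside) with their front faces coplanar on the −y side. 4 rungs, each 42 mm deep and 35 mm tall, span between the inner faces of the rails, front faces flush with the rails. The lowest rung's underside is at z = 159 mm and rungs are spaced 307 mm apart (underside to underside).


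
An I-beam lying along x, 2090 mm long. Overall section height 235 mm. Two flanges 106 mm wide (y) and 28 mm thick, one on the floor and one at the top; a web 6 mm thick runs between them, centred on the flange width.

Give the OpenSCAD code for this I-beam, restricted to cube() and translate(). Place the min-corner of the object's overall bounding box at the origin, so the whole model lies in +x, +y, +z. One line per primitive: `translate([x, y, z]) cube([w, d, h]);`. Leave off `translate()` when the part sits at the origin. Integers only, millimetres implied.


cube([2090, 106, 28]);
translate([0, 50, 28]) cube([2090, 6, 179]);
translate([0, 0, 207]) cube([2090, 106, 28]);


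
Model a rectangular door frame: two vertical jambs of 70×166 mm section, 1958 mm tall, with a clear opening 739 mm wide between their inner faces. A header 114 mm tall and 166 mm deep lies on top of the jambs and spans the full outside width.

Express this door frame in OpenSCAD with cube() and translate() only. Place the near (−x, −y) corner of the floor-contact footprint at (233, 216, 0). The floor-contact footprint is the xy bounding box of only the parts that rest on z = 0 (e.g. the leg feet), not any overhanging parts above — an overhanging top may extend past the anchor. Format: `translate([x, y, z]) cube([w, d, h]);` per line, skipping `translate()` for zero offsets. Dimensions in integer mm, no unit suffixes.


translate([233, 216, 0]) cube([70, 166, 1958]);
translate([1042, 216, 0]) cube([70, 166, 1958]);
translate([233, 216, 1958]) cube([879, 166, 114]);


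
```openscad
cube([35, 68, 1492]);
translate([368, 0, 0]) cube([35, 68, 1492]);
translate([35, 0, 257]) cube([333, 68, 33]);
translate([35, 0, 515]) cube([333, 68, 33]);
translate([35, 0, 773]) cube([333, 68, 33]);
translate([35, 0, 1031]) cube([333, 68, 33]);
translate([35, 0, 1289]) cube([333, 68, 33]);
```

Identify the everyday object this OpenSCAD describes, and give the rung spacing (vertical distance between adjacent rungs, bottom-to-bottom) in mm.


A ladder. The rung spacing is 258 mm.

Two tall 35×68 posts with 5 short bars between them — a ladder. Adjacent rungs sit at z = 257 and z = 515, so the spacing is 515 − 257 = 258 mm.


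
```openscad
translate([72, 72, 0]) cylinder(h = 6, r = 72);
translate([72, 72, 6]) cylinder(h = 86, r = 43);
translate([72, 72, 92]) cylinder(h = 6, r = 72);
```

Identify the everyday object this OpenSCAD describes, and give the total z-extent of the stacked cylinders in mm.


A spool. The overall height is 98 mm.

Three coaxial cylinders, large–small–large — a spool. Two 6 mm flanges and a 86 mm core give 6 + 86 + 6 = 98 mm.


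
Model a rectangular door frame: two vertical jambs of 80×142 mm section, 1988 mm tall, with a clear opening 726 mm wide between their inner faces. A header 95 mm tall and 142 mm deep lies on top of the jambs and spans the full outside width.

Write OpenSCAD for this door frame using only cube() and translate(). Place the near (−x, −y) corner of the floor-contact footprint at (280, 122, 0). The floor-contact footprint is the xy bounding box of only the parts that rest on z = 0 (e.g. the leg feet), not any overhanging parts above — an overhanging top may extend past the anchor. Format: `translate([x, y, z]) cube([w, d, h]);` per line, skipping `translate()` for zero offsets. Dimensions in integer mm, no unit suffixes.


translate([280, 122, 0]) cube([80, 142, 1988]);
translate([1086, 122, 0]) cube([80, 142, 1988]);
translate([280, 122, 1988]) cube([886, 142, 95]);


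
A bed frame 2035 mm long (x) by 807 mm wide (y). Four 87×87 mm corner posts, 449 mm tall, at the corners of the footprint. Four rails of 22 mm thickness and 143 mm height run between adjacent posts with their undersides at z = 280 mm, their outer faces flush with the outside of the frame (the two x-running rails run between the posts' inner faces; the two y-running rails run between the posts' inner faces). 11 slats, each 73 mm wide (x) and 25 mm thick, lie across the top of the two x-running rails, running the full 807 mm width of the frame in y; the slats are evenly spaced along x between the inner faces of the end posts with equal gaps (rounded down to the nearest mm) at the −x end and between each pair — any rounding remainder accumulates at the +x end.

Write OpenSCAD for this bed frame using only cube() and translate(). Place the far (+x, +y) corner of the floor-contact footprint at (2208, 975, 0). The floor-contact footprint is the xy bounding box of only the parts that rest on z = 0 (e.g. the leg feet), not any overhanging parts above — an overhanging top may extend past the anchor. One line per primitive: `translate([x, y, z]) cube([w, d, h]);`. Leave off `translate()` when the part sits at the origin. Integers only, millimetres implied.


// slat z = rail_z + rail_h = 280 + 143 = 423
// slat gap = ⌊(1861 − 11·73) / 12⌋ = 88
translate([173, 168, 0]) cube([87, 87, 449]);
translate([173, 888, 0]) cube([87, 87, 449]);
translate([2121, 168, 0]) cube([87, 87, 449]);
translate([2121, 888, 0]) cube([87, 87, 449]);
translate([260, 168, 280]) cube([1861, 22, 143]);
translate([260, 953, 280]) cube([1861, 22, 143]);
translate([173, 255, 280]) cube([22, 633, 143]);
translate([2186, 255, 280]) cube([22, 633, 143]);
translate([348, 168, 423]) cube([73, 807, 25]);
translate([509, 168, 423]) cube([73, 807, 25]);
translate([670, 168, 423]) cube([73, 807, 25]);
translate([831, 168, 423]) cube([73, 807, 25]);
translate([992, 168, 423]) cube([73, 807, 25]);
translate([1153, 168, 423]) cube([73, 807, 25]);
translate([1314, 168, 423]) cube([73, 807, 25]);
translate([1475, 168, 423]) cube([73, 807, 25]);
translate([1636, 168, 423]) cube([73, 807, 25]);
translate([1797, 168, 423]) cube([73, 807, 25]);
translate([1958, 168, 423]) cube([73, 807, 25]);


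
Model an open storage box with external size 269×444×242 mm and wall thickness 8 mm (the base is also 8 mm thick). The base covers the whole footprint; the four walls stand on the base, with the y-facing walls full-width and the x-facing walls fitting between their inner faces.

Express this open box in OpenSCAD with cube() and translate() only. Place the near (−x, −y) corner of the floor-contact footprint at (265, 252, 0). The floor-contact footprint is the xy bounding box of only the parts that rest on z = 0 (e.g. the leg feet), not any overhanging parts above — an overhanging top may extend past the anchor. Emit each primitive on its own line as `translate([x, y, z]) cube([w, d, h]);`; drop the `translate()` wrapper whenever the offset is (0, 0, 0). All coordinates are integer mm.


translate([265, 252, 0]) cube([269, 444, 8]);
translate([265, 252, 8]) cube([269, 8, 234]);
translate([265, 688, 8]) cube([269, 8, 234]);
translate([265, 260, 8]) cube([8, 428, 234]);
translate([526, 260, 8]) cube([8, 428, 234]);


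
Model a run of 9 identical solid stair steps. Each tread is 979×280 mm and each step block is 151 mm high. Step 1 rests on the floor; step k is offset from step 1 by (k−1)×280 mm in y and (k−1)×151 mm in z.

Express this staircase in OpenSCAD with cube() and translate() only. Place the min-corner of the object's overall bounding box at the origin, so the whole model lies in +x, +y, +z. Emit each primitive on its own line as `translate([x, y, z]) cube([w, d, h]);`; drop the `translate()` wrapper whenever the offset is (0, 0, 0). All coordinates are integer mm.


cube([979, 280, 151]);
translate([0, 280, 151]) cube([979, 280, 151]);
translate([0, 560, 302]) cube([979, 280, 151]);
translate([0, 840, 453]) cube([979, 280, 151]);
translate([0, 1120, 604]) cube([979, 280, 151]);
translate([0, 1400, 755]) cube([979, 280, 151]);
translate([0, 1680, 906]) cube([979, 280, 151]);
translate([0, 1960, 1057]) cube([979, 280, 151]);
translate([0, 2240, 1208]) cube([979, 280, 151]);


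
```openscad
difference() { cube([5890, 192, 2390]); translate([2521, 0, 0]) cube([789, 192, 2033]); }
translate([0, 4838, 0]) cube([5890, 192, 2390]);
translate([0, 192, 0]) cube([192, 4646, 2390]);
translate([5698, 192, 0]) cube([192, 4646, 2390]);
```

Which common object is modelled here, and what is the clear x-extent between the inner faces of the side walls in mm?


A single room. The interior width is 5506 mm.

Four walls enclosing a rectangle with a door in the front wall — a room. Outside width 5890 minus two 192 mm walls gives 5506 mm.


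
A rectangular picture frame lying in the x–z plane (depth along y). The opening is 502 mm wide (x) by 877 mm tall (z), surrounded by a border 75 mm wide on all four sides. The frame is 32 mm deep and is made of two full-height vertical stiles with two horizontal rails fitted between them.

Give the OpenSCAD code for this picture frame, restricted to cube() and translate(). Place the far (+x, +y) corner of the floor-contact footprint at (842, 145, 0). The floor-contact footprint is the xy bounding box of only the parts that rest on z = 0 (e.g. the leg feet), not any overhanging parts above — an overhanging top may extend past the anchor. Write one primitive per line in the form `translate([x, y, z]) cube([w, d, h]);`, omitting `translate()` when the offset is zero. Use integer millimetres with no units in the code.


translate([190, 113, 0]) cube([75, 32, 1027]);
translate([767, 113, 0]) cube([75, 32, 1027]);
translate([265, 113, 0]) cube([502, 32, 75]);
translate([265, 113, 952]) cube([502, 32, 75]);


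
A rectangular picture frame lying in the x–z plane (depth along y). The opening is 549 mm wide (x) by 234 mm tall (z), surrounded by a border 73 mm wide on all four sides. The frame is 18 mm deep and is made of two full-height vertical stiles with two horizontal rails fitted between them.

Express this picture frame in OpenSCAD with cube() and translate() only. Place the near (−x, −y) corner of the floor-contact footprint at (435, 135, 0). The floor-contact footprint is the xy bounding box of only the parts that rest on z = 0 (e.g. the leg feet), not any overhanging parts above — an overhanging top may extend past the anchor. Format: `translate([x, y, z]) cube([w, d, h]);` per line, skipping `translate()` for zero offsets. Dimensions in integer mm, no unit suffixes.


translate([435, 135, 0]) cube([73, 18, 380]);
translate([1057, 135, 0]) cube([73, 18, 380]);
translate([508, 135, 0]) cube([549, 18, 73]);
translate([508, 135, 307]) cube([549, 18, 73]);


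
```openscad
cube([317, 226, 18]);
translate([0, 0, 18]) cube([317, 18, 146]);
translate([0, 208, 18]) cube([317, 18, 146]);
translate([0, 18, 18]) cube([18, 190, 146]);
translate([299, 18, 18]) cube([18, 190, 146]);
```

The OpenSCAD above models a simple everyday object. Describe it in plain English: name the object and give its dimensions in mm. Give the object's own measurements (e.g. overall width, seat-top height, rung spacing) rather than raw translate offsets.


An open-topped rectangular box: outside dimensions 317×226×164 mm, with a uniform wall and base thickness of 18 mm. The base is a full 317×226 slab on the floor; four walls sit on top of the base. The front and back walls (the −y and +y sides) span the full width; the two side walls fit between them.


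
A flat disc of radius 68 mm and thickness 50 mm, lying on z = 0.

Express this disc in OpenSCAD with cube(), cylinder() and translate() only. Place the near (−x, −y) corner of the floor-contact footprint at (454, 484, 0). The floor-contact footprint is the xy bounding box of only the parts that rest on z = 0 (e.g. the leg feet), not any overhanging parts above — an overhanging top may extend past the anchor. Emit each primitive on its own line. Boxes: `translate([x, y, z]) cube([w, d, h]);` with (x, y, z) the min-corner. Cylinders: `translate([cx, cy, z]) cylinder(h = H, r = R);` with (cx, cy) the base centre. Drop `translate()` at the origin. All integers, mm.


translate([522, 552, 0]) cylinder(h = 50, r = 68);


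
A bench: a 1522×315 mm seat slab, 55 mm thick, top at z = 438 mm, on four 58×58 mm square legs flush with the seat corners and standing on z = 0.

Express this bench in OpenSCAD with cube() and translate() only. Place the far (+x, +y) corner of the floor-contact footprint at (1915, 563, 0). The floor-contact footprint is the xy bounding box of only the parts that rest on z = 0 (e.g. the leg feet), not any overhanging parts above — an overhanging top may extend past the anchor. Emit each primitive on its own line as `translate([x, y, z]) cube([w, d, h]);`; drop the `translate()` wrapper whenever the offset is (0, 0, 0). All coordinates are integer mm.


// leg_h = 438 − 55 = 383
translate([393, 248, 383]) cube([1522, 315, 55]);
translate([393, 248, 0]) cube([58, 58, 383]);
translate([393, 505, 0]) cube([58, 58, 383]);
translate([1857, 248, 0]) cube([58, 58, 383]);
translate([1857, 505, 0]) cube([58, 58, 383]);


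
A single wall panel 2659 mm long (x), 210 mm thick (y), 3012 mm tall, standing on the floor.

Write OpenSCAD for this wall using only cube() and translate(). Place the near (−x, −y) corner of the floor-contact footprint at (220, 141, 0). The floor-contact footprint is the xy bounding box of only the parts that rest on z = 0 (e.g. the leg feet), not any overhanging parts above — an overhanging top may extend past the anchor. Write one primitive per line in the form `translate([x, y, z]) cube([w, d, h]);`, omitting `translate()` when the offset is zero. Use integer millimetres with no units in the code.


translate([220, 141, 0]) cube([2659, 210, 3012]);


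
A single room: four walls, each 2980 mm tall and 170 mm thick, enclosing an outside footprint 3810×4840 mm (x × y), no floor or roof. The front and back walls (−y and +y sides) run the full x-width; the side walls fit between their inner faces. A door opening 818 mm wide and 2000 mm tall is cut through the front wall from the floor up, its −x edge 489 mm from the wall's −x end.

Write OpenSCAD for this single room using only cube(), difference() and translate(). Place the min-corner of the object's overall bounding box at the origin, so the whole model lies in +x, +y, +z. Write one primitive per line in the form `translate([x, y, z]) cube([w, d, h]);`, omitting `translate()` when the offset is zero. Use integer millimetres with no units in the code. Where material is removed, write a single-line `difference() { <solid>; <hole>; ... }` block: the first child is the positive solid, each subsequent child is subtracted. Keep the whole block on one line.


difference() { cube([3810, 170, 2980]); translate([489, 0, 0]) cube([818, 170, 2000]); }
translate([0, 4670, 0]) cube([3810, 170, 2980]);
translate([0, 170, 0]) cube([170, 4500, 2980]);
translate([3640, 170, 0]) cube([170, 4500, 2980]);


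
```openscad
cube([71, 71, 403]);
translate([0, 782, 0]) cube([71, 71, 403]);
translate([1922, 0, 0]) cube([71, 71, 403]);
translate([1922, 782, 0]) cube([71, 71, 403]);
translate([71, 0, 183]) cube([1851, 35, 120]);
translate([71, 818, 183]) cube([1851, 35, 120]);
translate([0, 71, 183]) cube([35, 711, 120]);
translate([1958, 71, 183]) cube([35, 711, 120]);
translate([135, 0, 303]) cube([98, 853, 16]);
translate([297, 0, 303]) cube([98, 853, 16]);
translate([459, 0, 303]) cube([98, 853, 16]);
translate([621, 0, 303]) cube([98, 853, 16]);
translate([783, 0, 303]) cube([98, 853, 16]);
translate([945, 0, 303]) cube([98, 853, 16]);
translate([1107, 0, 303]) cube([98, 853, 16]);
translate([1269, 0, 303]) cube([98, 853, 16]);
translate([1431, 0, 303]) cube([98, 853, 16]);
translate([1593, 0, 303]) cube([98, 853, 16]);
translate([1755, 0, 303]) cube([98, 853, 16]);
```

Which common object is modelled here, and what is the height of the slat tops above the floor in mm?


A bed frame. The slat-top height is 319 mm.

Four posts, four rails, and a row of slats — a bed frame. Slats sit on the rails at z = 183 + 120 = 303; with slat thickness 16, the top is 319 mm.


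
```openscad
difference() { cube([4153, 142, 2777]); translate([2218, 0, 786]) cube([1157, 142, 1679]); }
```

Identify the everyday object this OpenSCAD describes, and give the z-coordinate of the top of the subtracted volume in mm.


A wall with a window opening. The window head height is 2465 mm.

A wall with a rectangular opening subtracted — a window. Sill at z = 786, opening 1679 mm tall, so the head is at 786 + 1679 = 2465 mm.


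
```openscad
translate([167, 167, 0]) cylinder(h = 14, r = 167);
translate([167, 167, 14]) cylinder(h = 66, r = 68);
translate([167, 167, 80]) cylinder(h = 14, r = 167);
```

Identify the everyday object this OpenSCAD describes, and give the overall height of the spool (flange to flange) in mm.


A spool. The overall height is 94 mm.

Three coaxial cylinders, large–small–large — a spool. Two 14 mm flanges and a 66 mm core give 14 + 66 + 14 = 94 mm.


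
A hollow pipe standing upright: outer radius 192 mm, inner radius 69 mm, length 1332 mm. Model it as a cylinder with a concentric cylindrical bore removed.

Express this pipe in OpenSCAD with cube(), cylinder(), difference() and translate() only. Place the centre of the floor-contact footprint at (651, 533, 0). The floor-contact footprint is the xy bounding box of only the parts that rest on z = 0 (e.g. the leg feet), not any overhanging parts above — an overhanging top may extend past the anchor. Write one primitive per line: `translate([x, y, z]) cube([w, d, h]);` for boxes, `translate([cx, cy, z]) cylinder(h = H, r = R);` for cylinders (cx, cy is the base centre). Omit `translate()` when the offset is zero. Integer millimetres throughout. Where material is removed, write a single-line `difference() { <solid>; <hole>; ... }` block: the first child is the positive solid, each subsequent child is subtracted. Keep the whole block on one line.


difference() { translate([651, 533, 0]) cylinder(h = 1332, r = 192); translate([651, 533, 0]) cylinder(h = 1332, r = 69); }


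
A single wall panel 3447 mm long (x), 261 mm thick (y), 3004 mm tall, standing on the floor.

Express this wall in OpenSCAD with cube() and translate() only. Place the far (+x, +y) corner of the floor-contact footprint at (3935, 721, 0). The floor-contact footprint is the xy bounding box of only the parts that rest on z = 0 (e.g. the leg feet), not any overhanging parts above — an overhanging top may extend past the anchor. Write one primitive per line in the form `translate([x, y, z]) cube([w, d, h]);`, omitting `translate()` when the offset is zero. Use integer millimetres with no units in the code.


translate([488, 460, 0]) cube([3447, 261, 3004]);


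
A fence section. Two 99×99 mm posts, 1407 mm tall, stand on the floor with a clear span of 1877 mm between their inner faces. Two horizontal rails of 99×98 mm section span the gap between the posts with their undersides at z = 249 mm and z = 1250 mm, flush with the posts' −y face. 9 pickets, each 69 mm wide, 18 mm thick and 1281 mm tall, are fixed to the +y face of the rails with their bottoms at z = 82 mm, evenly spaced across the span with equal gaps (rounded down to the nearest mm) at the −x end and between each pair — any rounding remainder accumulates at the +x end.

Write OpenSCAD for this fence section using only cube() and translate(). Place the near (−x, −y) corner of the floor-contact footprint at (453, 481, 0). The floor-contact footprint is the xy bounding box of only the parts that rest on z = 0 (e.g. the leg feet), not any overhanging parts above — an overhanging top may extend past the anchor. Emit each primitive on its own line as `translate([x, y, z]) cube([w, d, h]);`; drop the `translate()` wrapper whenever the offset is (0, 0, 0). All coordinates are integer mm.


translate([453, 481, 0]) cube([99, 99, 1407]);
translate([2429, 481, 0]) cube([99, 99, 1407]);
translate([552, 481, 249]) cube([1877, 99, 98]);
translate([552, 481, 1250]) cube([1877, 99, 98]);
translate([677, 580, 82]) cube([69, 18, 1281]);
translate([871, 580, 82]) cube([69, 18, 1281]);
translate([1065, 580, 82]) cube([69, 18, 1281]);
translate([1259, 580, 82]) cube([69, 18, 1281]);
translate([1453, 580, 82]) cube([69, 18, 1281]);
translate([1647, 580, 82]) cube([69, 18, 1281]);
translate([1841, 580, 82]) cube([69, 18, 1281]);
translate([2035, 580, 82]) cube([69, 18, 1281]);
translate([2229, 580, 82]) cube([69, 18, 1281]);


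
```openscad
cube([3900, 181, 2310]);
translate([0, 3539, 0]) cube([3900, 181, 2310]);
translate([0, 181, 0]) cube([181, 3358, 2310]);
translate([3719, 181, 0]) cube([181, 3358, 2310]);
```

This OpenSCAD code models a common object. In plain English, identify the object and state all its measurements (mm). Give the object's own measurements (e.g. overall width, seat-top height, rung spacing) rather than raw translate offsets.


The wall frame of a small rectangular building: four walls, each 2310 mm tall and 181 mm thick, enclosing a footprint 3900 mm (x) by 3720 mm (y) outside-to-outside, with no floor or roof. The front and back walls (the −y and +y sides) span the full width; the two side walls fit between them.


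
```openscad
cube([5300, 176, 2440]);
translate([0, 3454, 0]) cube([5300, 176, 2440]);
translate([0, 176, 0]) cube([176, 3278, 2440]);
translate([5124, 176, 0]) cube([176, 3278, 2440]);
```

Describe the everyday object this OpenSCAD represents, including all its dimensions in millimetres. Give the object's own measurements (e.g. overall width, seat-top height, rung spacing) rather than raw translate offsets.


The wall frame of a small rectangular building: four walls, each 2440 mm tall and 176 mm thick, enclosing a footprint 5300 mm (x) by 3630 mm (y) outside-to-outside, with no floor or roof. The front and back walls (the −y and +y sides) span the full width; the two side walls fit between them.


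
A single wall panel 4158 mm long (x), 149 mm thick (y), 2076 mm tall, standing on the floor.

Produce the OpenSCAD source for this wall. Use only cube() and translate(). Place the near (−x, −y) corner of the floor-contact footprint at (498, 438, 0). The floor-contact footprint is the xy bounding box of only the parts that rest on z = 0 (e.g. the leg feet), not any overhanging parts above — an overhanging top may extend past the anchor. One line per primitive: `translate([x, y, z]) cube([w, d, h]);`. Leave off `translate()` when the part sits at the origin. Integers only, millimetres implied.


translate([498, 438, 0]) cube([4158, 149, 2076]);


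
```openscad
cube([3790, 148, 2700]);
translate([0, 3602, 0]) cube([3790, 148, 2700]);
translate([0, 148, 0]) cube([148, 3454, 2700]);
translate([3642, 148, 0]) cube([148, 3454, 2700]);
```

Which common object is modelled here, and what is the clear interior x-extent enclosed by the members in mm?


A house (or room) frame. The interior width is 3494 mm.

Four 2700 mm walls enclosing a rectangle with no floor or roof — a room or house frame. Outside width is 3790 mm and wall thickness is 148 mm, so the interior width is 3790 − 2 × 148 = 3494 mm.


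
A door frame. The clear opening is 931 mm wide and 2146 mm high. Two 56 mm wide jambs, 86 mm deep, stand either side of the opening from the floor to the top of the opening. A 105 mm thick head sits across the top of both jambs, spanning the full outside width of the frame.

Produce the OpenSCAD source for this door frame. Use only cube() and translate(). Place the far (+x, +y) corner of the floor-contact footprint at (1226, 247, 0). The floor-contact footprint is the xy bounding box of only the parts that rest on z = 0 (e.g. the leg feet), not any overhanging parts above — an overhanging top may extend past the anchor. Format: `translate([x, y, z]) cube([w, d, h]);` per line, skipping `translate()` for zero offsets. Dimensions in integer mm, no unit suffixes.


translate([183, 161, 0]) cube([56, 86, 2146]);
translate([1170, 161, 0]) cube([56, 86, 2146]);
translate([183, 161, 2146]) cube([1043, 86, 105]);


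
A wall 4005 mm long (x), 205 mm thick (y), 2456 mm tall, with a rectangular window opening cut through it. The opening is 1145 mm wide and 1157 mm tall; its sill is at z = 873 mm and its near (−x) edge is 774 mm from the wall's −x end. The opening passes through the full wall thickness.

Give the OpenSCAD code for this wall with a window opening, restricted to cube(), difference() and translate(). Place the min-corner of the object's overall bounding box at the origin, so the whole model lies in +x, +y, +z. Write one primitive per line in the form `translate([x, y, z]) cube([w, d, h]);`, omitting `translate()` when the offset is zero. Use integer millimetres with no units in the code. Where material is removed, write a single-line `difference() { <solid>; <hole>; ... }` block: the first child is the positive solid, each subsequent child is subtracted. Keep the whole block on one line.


difference() { cube([4005, 205, 2456]); translate([774, 0, 873]) cube([1145, 205, 1157]); }


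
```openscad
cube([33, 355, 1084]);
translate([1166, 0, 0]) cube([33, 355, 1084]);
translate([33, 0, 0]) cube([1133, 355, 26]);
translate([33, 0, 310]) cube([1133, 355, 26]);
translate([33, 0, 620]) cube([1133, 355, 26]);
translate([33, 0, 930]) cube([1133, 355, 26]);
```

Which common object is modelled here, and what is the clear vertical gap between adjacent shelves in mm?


A bookshelf. The clear shelf gap is 284 mm.

Two tall side panels with 4 horizontal boards between them — a bookshelf. The first two shelf undersides are at z = 0 and z = 310; with shelf thickness 26, the clear gap is 310 − 0 − 26 = 284 mm.


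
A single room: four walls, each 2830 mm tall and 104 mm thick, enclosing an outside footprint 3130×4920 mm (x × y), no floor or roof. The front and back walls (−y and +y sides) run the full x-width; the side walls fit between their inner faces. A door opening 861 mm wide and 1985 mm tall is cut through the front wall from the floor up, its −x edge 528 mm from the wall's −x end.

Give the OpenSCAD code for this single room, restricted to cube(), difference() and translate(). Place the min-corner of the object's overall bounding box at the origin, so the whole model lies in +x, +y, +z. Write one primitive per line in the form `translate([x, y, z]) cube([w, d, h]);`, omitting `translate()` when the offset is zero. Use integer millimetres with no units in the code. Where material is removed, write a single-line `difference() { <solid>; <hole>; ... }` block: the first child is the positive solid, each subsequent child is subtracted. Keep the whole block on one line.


difference() { cube([3130, 104, 2830]); translate([528, 0, 0]) cube([861, 104, 1985]); }
translate([0, 4816, 0]) cube([3130, 104, 2830]);
translate([0, 104, 0]) cube([104, 4712, 2830]);
translate([3026, 104, 0]) cube([104, 4712, 2830]);


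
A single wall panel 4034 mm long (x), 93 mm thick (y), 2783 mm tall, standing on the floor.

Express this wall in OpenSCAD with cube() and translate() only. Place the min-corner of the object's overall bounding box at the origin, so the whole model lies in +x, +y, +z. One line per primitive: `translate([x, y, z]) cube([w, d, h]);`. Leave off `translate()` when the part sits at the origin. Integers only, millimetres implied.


cube([4034, 93, 2783]);


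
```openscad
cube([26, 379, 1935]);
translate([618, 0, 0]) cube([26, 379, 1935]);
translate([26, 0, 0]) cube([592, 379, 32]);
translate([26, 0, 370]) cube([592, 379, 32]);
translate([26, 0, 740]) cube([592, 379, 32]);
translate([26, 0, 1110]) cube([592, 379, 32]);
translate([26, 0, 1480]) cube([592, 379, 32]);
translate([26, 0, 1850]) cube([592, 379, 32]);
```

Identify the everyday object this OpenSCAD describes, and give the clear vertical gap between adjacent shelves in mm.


A bookshelf. The clear shelf gap is 338 mm.

Two tall side panels with 6 horizontal boards between them — a bookshelf. The first two shelf undersides are at z = 0 and z = 370; with shelf thickness 32, the clear gap is 370 − 0 − 32 = 338 mm.


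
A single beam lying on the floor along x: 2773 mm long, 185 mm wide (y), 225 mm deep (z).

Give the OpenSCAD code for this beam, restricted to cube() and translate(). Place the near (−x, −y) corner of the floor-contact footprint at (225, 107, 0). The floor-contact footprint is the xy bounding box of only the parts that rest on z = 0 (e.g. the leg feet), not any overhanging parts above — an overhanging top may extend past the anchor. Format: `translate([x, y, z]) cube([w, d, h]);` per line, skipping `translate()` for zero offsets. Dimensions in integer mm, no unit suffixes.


translate([225, 107, 0]) cube([2773, 185, 225]);


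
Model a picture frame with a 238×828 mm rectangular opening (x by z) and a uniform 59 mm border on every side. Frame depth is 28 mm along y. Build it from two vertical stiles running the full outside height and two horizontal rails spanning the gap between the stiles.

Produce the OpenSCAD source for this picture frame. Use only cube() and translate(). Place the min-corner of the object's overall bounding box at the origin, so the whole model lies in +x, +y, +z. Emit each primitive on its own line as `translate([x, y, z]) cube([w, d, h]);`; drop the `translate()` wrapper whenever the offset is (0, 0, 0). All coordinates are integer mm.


cube([59, 28, 946]);
translate([297, 0, 0]) cube([59, 28, 946]);
translate([59, 0, 0]) cube([238, 28, 59]);
translate([59, 0, 887]) cube([238, 28, 59]);
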